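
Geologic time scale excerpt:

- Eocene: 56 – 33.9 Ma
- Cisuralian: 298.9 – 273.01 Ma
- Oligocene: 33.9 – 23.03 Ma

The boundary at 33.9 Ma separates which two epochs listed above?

Eocene and Oligocene

The Eocene ends at 33.9 Ma and the Oligocene begins at 33.9 Ma, so they share that boundary.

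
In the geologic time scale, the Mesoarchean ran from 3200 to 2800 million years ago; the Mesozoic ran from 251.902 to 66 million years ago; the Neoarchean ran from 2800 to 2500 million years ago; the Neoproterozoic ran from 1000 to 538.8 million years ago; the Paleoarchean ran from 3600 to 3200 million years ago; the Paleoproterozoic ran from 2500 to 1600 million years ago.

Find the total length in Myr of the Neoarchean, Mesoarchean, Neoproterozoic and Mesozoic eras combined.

Each duration: Neoarchean = 300; Mesoarchean = 400; Neoproterozoic = 461.2; Mesozoic = 185.902.
Sum: 300 + 400 + 461.2 + 185.902 = 1347.102 Myr.

1347.102 million years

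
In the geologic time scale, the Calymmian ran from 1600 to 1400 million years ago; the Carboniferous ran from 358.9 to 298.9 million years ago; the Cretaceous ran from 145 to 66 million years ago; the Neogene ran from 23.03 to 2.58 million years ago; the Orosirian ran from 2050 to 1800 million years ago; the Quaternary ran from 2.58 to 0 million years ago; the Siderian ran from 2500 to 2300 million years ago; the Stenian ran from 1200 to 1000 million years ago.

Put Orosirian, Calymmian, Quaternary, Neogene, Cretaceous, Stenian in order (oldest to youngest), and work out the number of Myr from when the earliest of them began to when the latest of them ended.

Start ages (Ma): Orosirian 2050, Calymmian 1600, Stenian 1200, Cretaceous 145, Neogene 23.03, Quaternary 2.58.
Ordered oldest to youngest: Orosirian, Calymmian, Stenian, Cretaceous, Neogene, Quaternary.
Span = 2050 − 0 = 2050 Myr.

Orosirian, Calymmian, Stenian, Cretaceous, Neogene, Quaternary; total span 2050 Myr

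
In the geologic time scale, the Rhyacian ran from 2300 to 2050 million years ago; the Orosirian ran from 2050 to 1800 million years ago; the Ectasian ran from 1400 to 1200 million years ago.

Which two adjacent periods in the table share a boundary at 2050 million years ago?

The Rhyacian ends at 2050 million years ago and the Orosirian begins at 2050 million years ago, so they share that boundary.

Rhyacian and Orosirian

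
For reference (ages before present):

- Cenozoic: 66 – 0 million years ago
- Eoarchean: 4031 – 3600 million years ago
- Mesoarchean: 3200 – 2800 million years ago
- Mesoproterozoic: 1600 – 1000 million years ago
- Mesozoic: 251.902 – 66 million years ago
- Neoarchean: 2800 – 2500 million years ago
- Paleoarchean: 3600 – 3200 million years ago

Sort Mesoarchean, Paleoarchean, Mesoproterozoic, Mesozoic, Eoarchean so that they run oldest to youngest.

Eoarchean, Paleoarchean, Mesoarchean, Mesoproterozoic, Mesozoic

Read off each span (Ma): Mesoarchean 3200–2800; Paleoarchean 3600–3200; Mesoproterozoic 1600–1000; Mesozoic 251.902–66; Eoarchean 4031–3600.
Larger Ma is older, so oldest→youngest is Eoarchean, Paleoarchean, Mesoarchean, Mesoproterozoic, Mesozoic.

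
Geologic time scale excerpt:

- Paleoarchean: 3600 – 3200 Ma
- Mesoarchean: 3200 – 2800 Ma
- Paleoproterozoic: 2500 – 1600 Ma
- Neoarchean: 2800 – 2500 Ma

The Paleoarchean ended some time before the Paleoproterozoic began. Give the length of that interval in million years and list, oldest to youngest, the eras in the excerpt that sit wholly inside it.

700 million years; Mesoarchean, Neoarchean

End of Paleoarchean = 3200 Ma; start of Paleoproterozoic = 2500 Ma.
Gap = 3200 − 2500 = 700 Myr.
Eras wholly inside 3200–2500 Ma: Mesoarchean (3200–2800), Neoarchean (2800–2500).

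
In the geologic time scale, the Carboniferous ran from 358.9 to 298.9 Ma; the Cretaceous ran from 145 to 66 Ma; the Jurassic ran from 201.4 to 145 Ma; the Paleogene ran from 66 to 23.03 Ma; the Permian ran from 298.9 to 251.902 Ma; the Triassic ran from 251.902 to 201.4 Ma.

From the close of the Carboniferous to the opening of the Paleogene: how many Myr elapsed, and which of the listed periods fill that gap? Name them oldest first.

The Carboniferous closes at 298.9 Ma and the Paleogene opens at 66 Ma, so the interval is 298.9 − 66 = 232.9 Myr.
A period fits inside if it starts at or after 298.9 Ma and ends at or before 66 Ma; oldest first that gives Permian, Triassic, Jurassic, Cretaceous.

232.9 million years; Permian, Triassic, Jurassic, Cretaceous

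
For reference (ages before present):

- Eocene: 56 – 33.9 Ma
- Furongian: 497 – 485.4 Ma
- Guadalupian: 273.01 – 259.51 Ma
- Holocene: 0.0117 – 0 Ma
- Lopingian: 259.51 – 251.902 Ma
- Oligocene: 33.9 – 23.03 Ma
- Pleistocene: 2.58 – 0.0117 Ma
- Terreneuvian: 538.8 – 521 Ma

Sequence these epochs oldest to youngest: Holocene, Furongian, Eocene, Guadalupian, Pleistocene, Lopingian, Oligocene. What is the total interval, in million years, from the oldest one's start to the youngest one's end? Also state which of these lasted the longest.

Furongian → Guadalupian → Lopingian → Eocene → Oligocene → Pleistocene → Holocene; total span 497 Myr; longest is Eocene

Start ages (Ma): Furongian 497, Guadalupian 273.01, Lopingian 259.51, Eocene 56, Oligocene 33.9, Pleistocene 2.58, Holocene 0.0117.
Ordered oldest to youngest: Furongian, Guadalupian, Lopingian, Eocene, Oligocene, Pleistocene, Holocene.
Span = 497 − 0 = 497 Myr.
Durations: Eocene 22.1, Oligocene 10.87, Furongian 11.6, Lopingian 7.608, Pleistocene 2.5683, Guadalupian 13.5, Holocene 0.0117 → longest is Eocene (22.1 Myr).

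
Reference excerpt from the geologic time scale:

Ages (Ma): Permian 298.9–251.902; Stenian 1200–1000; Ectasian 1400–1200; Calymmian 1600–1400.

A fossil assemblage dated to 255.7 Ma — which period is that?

Permian

255.7 Ma lies between 298.9 and 251.902 Ma, so it falls in the Permian.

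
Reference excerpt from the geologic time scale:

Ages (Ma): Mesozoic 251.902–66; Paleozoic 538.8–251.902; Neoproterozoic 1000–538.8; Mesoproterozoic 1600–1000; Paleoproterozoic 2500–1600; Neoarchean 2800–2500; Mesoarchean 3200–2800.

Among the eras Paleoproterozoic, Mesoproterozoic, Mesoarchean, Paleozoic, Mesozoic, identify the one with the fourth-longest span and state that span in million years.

Paleozoic, 286.898 million years

Start − end for each: Paleoproterozoic 2500 − 1600 = 900; Mesoproterozoic 1600 − 1000 = 600; Mesoarchean 3200 − 2800 = 400; Paleozoic 538.8 − 251.902 = 286.898; Mesozoic 251.902 − 66 = 185.902.
Ranking these from longest: Paleoproterozoic > Mesoproterozoic > Mesoarchean > Paleozoic > Mesozoic.
Position 4 in that ranking is Paleozoic, which lasted 286.898 Myr.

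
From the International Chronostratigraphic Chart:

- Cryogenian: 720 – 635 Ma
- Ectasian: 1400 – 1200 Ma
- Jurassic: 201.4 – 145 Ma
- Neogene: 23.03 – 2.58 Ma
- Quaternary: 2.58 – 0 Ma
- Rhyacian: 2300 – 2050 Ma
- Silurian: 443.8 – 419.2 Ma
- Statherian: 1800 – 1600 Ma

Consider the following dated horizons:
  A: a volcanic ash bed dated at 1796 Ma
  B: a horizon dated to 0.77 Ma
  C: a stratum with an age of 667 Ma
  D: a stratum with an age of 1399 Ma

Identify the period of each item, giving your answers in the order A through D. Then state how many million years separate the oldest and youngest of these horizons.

Match each age against the start–end ranges in the excerpt: A = 1796 Ma → Statherian (1800–1600); B = 0.77 Ma → Quaternary (2.58–0); C = 667 Ma → Cryogenian (720–635); D = 1399 Ma → Ectasian (1400–1200).
The largest age is 1796 Ma and the smallest is 0.77 Ma; their difference is 1795.23 Myr.

A — Statherian; B — Quaternary; C — Cryogenian; D — Ectasian; span 1795.23 million years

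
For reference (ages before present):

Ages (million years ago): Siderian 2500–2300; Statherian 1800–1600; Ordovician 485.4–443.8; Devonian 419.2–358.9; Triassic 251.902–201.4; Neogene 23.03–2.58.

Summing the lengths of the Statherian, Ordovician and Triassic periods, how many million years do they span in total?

292.102 million years

Each duration: Statherian = 200; Ordovician = 41.6; Triassic = 50.502.
Sum: 200 + 41.6 + 50.502 = 292.102 Myr.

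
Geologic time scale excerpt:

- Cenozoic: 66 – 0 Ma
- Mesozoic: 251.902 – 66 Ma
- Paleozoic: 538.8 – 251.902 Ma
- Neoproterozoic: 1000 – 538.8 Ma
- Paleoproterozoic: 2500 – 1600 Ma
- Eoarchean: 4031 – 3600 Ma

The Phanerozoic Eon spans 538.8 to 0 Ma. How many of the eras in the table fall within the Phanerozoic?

Eras inside 538.8–0 Ma: Paleozoic, Mesozoic, Cenozoic — 3 in total.

3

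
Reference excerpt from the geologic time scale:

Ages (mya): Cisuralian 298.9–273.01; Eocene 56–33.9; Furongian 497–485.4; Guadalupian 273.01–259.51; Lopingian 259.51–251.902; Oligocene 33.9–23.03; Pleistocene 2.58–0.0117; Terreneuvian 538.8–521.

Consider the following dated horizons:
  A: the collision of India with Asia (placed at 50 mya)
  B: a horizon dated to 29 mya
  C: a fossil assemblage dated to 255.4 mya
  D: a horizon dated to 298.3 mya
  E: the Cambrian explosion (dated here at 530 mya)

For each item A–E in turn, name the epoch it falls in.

A — Eocene; B — Oligocene; C — Lopingian; D — Cisuralian; E — Terreneuvian

A: 50 Ma lies in 56–33.9 Ma, so Eocene.
B: 29 Ma lies in 33.9–23.03 Ma, so Oligocene.
C: 255.4 Ma lies in 259.51–251.902 Ma, so Lopingian.
D: 298.3 Ma lies in 298.9–273.01 Ma, so Cisuralian.
E: 530 Ma lies in 538.8–521 Ma, so Terreneuvian.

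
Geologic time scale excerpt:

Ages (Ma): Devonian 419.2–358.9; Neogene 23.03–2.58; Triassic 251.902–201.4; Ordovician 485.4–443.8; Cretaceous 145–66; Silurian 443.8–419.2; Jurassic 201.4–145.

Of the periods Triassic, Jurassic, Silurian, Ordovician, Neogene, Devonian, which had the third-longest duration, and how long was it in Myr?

Start − end for each: Triassic 251.902 − 201.4 = 50.502; Jurassic 201.4 − 145 = 56.4; Silurian 443.8 − 419.2 = 24.6; Ordovician 485.4 − 443.8 = 41.6; Neogene 23.03 − 2.58 = 20.45; Devonian 419.2 − 358.9 = 60.3.
Ranking these from longest: Devonian > Jurassic > Triassic > Ordovician > Silurian > Neogene.
Position 3 in that ranking is Triassic, which lasted 50.502 Myr.

Triassic, 50.502 million years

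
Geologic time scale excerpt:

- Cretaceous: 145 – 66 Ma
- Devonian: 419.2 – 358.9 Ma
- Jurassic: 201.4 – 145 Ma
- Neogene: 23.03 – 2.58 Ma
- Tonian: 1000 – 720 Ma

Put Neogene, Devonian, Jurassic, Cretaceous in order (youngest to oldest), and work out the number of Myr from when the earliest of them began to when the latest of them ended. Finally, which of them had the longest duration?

From the excerpt: Neogene 23.03–2.58; Devonian 419.2–358.9; Jurassic 201.4–145; Cretaceous 145–66 (Ma).
Larger Ma is earlier, so the oldest is Devonian and the youngest is Neogene; youngest to oldest: Neogene, Cretaceous, Jurassic, Devonian.
Oldest start 419.2 minus youngest end 2.58 gives 416.62 Myr overall.
Individual lengths (start − end): Jurassic 56.4; Neogene 20.45; Cretaceous 79; Devonian 60.3. The largest is Cretaceous at 79 Myr.

Neogene → Cretaceous → Jurassic → Devonian; total span 416.62 Myr; longest is Cretaceous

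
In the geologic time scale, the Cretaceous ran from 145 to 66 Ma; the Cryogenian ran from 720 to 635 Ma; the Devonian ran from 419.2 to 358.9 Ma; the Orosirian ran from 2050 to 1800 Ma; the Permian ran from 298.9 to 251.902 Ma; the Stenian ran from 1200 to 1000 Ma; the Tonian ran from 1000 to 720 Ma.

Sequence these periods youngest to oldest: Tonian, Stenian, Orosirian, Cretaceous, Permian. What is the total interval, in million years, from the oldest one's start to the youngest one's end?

Cretaceous → Permian → Tonian → Stenian → Orosirian; total span 1984 Myr

Start ages (Ma): Orosirian 2050, Stenian 1200, Tonian 1000, Permian 298.9, Cretaceous 145.
Ordered youngest to oldest: Cretaceous, Permian, Tonian, Stenian, Orosirian.
Span = 2050 − 66 = 1984 Myr.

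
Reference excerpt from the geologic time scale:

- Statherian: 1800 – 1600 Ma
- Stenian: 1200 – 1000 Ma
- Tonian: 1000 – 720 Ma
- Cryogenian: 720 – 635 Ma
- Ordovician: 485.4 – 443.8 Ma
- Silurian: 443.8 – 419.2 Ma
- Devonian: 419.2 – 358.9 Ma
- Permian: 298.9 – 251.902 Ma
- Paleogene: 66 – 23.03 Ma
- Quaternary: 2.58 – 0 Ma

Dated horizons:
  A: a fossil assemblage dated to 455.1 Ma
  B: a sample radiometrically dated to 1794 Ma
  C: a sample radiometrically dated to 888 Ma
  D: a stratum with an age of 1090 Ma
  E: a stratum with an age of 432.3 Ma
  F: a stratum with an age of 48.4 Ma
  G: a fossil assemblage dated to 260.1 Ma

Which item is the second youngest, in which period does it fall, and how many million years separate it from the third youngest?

G, in the Permian; 172.2 million years to E

Smaller Ma means younger, so youngest first: F 48.4 < G 260.1 < E 432.3 < A 455.1 < C 888 < D 1090 < B 1794.
Counting 2 along gives G (260.1 Ma); the excerpt puts that inside the Permian, 298.9–251.902 Ma.
Next in line is E (432.3 Ma), and 432.3 − 260.1 = 172.2 Myr.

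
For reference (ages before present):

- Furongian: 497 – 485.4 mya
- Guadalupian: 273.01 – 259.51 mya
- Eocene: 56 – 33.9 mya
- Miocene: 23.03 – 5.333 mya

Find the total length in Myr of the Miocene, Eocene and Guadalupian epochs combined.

53.297 million years

Each duration: Miocene = 17.697; Eocene = 22.1; Guadalupian = 13.5.
Sum: 17.697 + 22.1 + 13.5 = 53.297 Myr.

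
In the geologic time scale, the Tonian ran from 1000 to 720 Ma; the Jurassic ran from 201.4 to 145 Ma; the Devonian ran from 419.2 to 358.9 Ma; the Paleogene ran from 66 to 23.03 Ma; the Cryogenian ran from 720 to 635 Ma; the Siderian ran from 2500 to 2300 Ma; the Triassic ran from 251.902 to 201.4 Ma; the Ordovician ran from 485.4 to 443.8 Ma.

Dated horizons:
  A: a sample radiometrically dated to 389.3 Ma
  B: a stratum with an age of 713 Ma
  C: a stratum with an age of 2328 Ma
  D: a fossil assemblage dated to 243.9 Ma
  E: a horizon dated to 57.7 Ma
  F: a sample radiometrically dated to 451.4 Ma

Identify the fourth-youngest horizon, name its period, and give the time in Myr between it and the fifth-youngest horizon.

Smaller Ma means younger, so youngest first: E 57.7 < D 243.9 < A 389.3 < F 451.4 < B 713 < C 2328.
Counting 4 along gives F (451.4 Ma); the excerpt puts that inside the Ordovician, 485.4–443.8 Ma.
Next in line is B (713 Ma), and 713 − 451.4 = 261.6 Myr.

F, in the Ordovician; 261.6 million years to B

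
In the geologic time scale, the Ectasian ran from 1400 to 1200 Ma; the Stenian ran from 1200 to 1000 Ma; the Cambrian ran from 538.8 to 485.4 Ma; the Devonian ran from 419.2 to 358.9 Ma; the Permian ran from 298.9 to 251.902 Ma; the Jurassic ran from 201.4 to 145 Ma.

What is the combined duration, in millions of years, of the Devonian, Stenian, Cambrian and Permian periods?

Duration is start − end for each: (419.2 − 358.9) + (1200 − 1000) + (538.8 − 485.4) + (298.9 − 251.902).
That is 60.3 + 200 + 53.4 + 46.998, which totals 360.698 million years.

360.698 million years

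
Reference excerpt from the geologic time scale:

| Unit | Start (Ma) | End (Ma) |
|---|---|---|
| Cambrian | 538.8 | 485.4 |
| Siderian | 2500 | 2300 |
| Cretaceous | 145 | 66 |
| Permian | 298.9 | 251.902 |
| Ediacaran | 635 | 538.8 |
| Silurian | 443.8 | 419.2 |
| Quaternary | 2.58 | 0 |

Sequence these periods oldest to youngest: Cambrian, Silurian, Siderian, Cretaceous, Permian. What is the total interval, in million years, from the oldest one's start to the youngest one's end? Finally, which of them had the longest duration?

Start ages (Ma): Siderian 2500, Cambrian 538.8, Silurian 443.8, Permian 298.9, Cretaceous 145.
Ordered oldest to youngest: Siderian, Cambrian, Silurian, Permian, Cretaceous.
Span = 2500 − 66 = 2434 Myr.
Durations: Cambrian 53.4, Cretaceous 79, Siderian 200, Permian 46.998, Silurian 24.6 → longest is Siderian (200 Myr).

Siderian, Cambrian, Silurian, Permian, Cretaceous; total span 2434 Myr; longest is Siderian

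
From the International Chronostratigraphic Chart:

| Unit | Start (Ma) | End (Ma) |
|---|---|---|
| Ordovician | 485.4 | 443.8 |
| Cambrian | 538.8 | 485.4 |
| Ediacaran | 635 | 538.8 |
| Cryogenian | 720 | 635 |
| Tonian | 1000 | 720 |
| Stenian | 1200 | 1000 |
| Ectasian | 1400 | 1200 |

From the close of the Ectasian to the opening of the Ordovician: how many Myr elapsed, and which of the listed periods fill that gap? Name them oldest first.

The Ectasian closes at 1200 Ma and the Ordovician opens at 485.4 Ma, so the interval is 1200 − 485.4 = 714.6 Myr.
A period fits inside if it starts at or after 1200 Ma and ends at or before 485.4 Ma; oldest first that gives Stenian, Tonian, Cryogenian, Ediacaran, Cambrian.

714.6 million years; Stenian, Tonian, Cryogenian, Ediacaran, Cambrian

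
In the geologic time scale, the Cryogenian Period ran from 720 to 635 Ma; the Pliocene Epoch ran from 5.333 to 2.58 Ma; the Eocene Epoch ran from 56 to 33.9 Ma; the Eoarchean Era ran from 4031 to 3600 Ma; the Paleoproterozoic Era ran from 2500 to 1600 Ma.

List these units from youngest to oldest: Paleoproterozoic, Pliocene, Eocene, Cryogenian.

Pliocene, Eocene, Cryogenian, Paleoproterozoic

The oldest of these is Paleoproterozoic (starts 2500 Ma) and the youngest is Pliocene (ends 2.58 Ma).
In between, by decreasing start age: Cryogenian (720), Eocene (56).
Listing youngest first means reversing that sequence.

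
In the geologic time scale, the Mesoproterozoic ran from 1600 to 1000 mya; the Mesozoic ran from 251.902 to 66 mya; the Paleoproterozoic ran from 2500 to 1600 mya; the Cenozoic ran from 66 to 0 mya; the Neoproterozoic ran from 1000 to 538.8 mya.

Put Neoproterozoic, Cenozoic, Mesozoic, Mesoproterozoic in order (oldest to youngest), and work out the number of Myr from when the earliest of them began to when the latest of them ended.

Start ages (Ma): Mesoproterozoic 1600, Neoproterozoic 1000, Mesozoic 251.902, Cenozoic 66.
Ordered oldest to youngest: Mesoproterozoic, Neoproterozoic, Mesozoic, Cenozoic.
Span = 1600 − 0 = 1600 Myr.

Mesoproterozoic, Neoproterozoic, Mesozoic, Cenozoic; total span 1600 Myr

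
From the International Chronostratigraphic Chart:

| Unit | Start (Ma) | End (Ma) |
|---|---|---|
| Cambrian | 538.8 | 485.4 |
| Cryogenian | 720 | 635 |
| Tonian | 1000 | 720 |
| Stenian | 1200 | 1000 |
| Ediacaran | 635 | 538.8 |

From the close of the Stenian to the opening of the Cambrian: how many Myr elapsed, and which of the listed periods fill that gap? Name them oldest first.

461.2 million years; Tonian, Cryogenian, Ediacaran

The Stenian closes at 1000 Ma and the Cambrian opens at 538.8 Ma, so the interval is 1000 − 538.8 = 461.2 Myr.
A period fits inside if it starts at or after 1000 Ma and ends at or before 538.8 Ma; oldest first that gives Tonian, Cryogenian, Ediacaran.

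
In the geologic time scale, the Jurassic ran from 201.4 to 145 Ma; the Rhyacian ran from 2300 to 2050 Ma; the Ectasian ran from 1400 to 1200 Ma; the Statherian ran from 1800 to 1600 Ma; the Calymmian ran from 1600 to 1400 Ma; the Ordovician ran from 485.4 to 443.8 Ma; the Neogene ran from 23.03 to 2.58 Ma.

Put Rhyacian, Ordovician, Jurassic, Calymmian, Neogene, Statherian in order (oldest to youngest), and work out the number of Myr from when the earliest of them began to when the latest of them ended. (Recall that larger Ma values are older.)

From the excerpt: Rhyacian 2300–2050; Ordovician 485.4–443.8; Jurassic 201.4–145; Calymmian 1600–1400; Neogene 23.03–2.58; Statherian 1800–1600 (Ma).
Larger Ma is earlier, so the oldest is Rhyacian and the youngest is Neogene; oldest to youngest: Rhyacian, Statherian, Calymmian, Ordovician, Jurassic, Neogene.
Oldest start 2300 minus youngest end 2.58 gives 2297.42 Myr overall.

Rhyacian → Statherian → Calymmian → Ordovician → Jurassic → Neogene; total span 2297.42 Myr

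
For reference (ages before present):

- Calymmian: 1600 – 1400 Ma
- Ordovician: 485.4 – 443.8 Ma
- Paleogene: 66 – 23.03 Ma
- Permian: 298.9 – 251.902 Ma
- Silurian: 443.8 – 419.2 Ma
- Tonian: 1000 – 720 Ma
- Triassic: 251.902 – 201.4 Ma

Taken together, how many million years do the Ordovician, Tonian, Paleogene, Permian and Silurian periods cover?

Duration is start − end for each: (485.4 − 443.8) + (1000 − 720) + (66 − 23.03) + (298.9 − 251.902) + (443.8 − 419.2).
That is 41.6 + 280 + 42.97 + 46.998 + 24.6, which totals 436.168 million years.

436.168 million years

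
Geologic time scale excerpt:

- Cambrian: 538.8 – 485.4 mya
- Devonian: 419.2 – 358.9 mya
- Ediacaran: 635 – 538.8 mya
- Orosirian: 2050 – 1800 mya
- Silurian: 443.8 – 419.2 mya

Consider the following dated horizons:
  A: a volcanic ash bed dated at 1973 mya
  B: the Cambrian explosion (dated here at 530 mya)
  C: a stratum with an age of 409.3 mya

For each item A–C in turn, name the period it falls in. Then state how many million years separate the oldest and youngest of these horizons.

A — Orosirian; B — Cambrian; C — Devonian; span 1563.7 million years

Match each age against the start–end ranges in the excerpt: A = 1973 Ma → Orosirian (2050–1800); B = 530 Ma → Cambrian (538.8–485.4); C = 409.3 Ma → Devonian (419.2–358.9).
The largest age is 1973 Ma and the smallest is 409.3 Ma; their difference is 1563.7 Myr.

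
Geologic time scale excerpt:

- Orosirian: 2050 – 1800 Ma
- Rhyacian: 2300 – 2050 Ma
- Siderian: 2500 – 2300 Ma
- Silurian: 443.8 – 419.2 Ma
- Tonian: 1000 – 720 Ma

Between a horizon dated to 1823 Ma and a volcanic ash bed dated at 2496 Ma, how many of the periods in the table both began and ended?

2496 Ma sits inside the Siderian (2500–2300) and 1823 Ma inside the Orosirian (2050–1800); neither of those is wholly between the two dates.
The listed periods lying completely between them are Rhyacian — 1 in all.

1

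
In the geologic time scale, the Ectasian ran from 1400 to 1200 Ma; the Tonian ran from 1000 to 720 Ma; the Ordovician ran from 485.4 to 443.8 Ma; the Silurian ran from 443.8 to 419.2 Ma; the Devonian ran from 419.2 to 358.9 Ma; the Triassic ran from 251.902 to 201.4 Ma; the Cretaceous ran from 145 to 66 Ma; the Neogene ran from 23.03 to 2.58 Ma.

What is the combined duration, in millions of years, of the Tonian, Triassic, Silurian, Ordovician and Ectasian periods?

596.702 million years

Each duration: Tonian = 280; Triassic = 50.502; Silurian = 24.6; Ordovician = 41.6; Ectasian = 200.
Sum: 280 + 50.502 + 24.6 + 41.6 + 200 = 596.702 Myr.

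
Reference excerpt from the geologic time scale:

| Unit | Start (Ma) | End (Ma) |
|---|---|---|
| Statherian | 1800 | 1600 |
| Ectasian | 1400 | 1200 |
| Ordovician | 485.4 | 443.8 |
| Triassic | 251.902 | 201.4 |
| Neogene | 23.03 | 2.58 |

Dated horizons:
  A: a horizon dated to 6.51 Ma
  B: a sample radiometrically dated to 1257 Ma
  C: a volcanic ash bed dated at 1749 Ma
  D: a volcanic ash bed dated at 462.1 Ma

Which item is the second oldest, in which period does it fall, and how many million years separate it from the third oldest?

Sorted oldest-first by Ma: C (1749), B (1257), D (462.1), A (6.51).
The second oldest is B at 1257 Ma, which lies in 1400–1200 Ma: the Ectasian.
The third oldest is D at 462.1 Ma; separation = |1257 − 462.1| = 794.9 Myr.

B, in the Ectasian; 794.9 million years to D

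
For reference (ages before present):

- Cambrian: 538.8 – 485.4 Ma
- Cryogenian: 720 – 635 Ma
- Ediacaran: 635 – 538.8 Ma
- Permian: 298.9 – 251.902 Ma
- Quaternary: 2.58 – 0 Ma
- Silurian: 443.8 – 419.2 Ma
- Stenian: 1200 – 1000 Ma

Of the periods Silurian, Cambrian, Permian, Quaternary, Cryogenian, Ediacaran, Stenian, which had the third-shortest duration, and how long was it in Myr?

Start − end for each: Silurian 443.8 − 419.2 = 24.6; Cambrian 538.8 − 485.4 = 53.4; Permian 298.9 − 251.902 = 46.998; Quaternary 2.58 − 0 = 2.58; Cryogenian 720 − 635 = 85; Ediacaran 635 − 538.8 = 96.2; Stenian 1200 − 1000 = 200.
Ranking these from shortest: Quaternary < Silurian < Permian < Cambrian < Cryogenian < Ediacaran < Stenian.
Position 3 in that ranking is Permian, which lasted 46.998 Myr.

Permian, 46.998 million years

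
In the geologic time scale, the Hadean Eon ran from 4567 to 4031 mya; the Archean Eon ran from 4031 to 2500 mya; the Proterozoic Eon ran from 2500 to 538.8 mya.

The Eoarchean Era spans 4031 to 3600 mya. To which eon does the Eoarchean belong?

The Eoarchean (4031–3600 Ma) lies entirely within 4031–2500 Ma, the Archean Eon.

Archean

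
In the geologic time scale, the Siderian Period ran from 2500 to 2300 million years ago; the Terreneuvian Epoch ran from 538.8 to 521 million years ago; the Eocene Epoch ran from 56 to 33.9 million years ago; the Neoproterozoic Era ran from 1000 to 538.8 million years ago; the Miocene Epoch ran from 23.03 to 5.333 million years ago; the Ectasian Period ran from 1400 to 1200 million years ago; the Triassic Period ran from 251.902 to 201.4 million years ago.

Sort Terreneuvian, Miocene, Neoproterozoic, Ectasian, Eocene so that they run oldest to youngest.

Ectasian, Neoproterozoic, Terreneuvian, Eocene, Miocene

Read off each span (Ma): Terreneuvian 538.8–521; Miocene 23.03–5.333; Neoproterozoic 1000–538.8; Ectasian 1400–1200; Eocene 56–33.9.
Larger Ma is older, so oldest→youngest is Ectasian, Neoproterozoic, Terreneuvian, Eocene, Miocene.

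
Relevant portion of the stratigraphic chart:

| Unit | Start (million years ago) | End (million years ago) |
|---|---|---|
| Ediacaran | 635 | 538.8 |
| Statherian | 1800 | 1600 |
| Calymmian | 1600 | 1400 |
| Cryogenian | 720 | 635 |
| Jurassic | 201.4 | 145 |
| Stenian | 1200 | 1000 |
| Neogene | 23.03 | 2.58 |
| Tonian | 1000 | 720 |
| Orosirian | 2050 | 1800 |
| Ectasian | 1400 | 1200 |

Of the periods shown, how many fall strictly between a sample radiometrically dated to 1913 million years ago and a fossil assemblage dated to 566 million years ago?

The older date is 1913 Ma and the younger is 566 Ma.
Periods with start < 1913 and end > 566 Ma: Statherian (1800–1600), Calymmian (1600–1400), Ectasian (1400–1200), Stenian (1200–1000), Tonian (1000–720), Cryogenian (720–635).
That is 6 complete periods.

6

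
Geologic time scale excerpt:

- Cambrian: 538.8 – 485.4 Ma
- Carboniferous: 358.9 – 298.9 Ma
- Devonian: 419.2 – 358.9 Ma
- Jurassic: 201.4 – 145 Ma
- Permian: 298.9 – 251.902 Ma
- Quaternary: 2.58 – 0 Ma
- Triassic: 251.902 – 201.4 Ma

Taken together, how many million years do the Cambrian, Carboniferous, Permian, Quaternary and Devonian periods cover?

Duration is start − end for each: (538.8 − 485.4) + (358.9 − 298.9) + (298.9 − 251.902) + (2.58 − 0) + (419.2 − 358.9).
That is 53.4 + 60 + 46.998 + 2.58 + 60.3, which totals 223.278 million years.

223.278 million years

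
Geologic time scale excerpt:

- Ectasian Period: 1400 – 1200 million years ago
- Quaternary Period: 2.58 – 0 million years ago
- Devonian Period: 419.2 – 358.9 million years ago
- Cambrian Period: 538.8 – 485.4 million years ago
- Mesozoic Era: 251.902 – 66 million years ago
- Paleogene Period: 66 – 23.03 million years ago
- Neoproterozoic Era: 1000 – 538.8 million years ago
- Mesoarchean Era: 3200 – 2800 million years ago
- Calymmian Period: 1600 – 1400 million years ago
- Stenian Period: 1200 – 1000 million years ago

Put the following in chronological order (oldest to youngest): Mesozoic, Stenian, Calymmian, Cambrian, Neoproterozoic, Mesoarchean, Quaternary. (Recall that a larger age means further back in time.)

Mesoarchean → Calymmian → Stenian → Neoproterozoic → Cambrian → Mesozoic → Quaternary

Read off each span (Ma): Mesozoic 251.902–66; Stenian 1200–1000; Calymmian 1600–1400; Cambrian 538.8–485.4; Neoproterozoic 1000–538.8; Mesoarchean 3200–2800; Quaternary 2.58–0.
Larger Ma is older, so oldest→youngest is Mesoarchean, Calymmian, Stenian, Neoproterozoic, Cambrian, Mesozoic, Quaternary.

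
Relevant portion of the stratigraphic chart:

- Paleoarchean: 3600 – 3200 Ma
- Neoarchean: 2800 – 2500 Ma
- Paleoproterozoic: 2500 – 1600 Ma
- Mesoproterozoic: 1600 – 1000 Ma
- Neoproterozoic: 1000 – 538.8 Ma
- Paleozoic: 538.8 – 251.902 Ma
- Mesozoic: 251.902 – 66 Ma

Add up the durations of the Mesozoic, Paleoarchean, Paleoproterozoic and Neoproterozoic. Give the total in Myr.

Duration is start − end for each: (251.902 − 66) + (3600 − 3200) + (2500 − 1600) + (1000 − 538.8).
That is 185.902 + 400 + 900 + 461.2, which totals 1947.102 million years.

1947.102 million years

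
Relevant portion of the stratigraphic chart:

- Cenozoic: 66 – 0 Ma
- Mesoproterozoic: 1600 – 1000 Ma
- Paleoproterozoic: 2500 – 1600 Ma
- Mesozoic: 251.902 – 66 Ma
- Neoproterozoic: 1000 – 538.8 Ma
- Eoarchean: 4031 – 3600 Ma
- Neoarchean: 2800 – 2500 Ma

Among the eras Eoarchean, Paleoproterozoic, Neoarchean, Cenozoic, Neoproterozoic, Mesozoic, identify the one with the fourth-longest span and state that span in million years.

Start − end for each: Eoarchean 4031 − 3600 = 431; Paleoproterozoic 2500 − 1600 = 900; Neoarchean 2800 − 2500 = 300; Cenozoic 66 − 0 = 66; Neoproterozoic 1000 − 538.8 = 461.2; Mesozoic 251.902 − 66 = 185.902.
Ranking these from longest: Paleoproterozoic > Neoproterozoic > Eoarchean > Neoarchean > Mesozoic > Cenozoic.
Position 4 in that ranking is Neoarchean, which lasted 300 Myr.

Neoarchean, 300 million years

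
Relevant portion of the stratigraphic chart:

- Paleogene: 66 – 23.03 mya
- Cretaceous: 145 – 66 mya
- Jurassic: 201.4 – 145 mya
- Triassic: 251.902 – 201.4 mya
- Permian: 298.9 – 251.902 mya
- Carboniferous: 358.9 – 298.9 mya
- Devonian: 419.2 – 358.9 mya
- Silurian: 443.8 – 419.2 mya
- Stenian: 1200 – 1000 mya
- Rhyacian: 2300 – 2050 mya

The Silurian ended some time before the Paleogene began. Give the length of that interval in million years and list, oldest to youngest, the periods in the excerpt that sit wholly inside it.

The Silurian closes at 419.2 Ma and the Paleogene opens at 66 Ma, so the interval is 419.2 − 66 = 353.2 Myr.
A period fits inside if it starts at or after 419.2 Ma and ends at or before 66 Ma; oldest first that gives Devonian, Carboniferous, Permian, Triassic, Jurassic, Cretaceous.

353.2 million years; Devonian, Carboniferous, Permian, Triassic, Jurassic, Cretaceous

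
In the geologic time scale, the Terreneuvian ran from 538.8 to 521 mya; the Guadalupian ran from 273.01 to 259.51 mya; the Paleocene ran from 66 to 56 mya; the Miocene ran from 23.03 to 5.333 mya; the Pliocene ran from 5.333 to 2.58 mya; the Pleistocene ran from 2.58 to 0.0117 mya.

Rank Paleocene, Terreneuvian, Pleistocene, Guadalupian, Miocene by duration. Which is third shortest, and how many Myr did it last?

Start − end for each: Paleocene 66 − 56 = 10; Terreneuvian 538.8 − 521 = 17.8; Pleistocene 2.58 − 0.0117 = 2.5683; Guadalupian 273.01 − 259.51 = 13.5; Miocene 23.03 − 5.333 = 17.697.
Ranking these from shortest: Pleistocene < Paleocene < Guadalupian < Miocene < Terreneuvian.
Position 3 in that ranking is Guadalupian, which lasted 13.5 Myr.

Guadalupian, 13.5 million years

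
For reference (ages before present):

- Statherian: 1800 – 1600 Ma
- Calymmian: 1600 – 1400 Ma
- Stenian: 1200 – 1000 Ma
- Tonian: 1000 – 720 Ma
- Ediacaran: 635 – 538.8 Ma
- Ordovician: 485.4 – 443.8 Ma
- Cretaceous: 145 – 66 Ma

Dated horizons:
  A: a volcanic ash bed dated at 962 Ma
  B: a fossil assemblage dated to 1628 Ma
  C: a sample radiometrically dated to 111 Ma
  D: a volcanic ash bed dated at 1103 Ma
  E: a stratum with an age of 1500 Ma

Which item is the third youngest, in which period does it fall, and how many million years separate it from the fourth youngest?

D, in the Stenian; 397 million years to E

Sorted youngest-first by Ma: C (111), A (962), D (1103), E (1500), B (1628).
The third youngest is D at 1103 Ma, which lies in 1200–1000 Ma: the Stenian.
The fourth youngest is E at 1500 Ma; separation = |1103 − 1500| = 397 Myr.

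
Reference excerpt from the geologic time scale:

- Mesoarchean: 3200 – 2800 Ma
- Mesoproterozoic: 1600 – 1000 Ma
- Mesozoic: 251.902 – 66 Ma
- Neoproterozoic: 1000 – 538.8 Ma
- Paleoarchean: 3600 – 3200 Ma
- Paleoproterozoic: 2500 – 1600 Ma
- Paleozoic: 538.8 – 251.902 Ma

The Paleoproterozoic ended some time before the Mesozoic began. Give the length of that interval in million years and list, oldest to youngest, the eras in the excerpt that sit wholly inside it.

1348.098 million years; Mesoproterozoic, Neoproterozoic, Paleozoic

The Paleoproterozoic closes at 1600 Ma and the Mesozoic opens at 251.902 Ma, so the interval is 1600 − 251.902 = 1348.098 Myr.
An era fits inside if it starts at or after 1600 Ma and ends at or before 251.902 Ma; oldest first that gives Mesoproterozoic, Neoproterozoic, Paleozoic.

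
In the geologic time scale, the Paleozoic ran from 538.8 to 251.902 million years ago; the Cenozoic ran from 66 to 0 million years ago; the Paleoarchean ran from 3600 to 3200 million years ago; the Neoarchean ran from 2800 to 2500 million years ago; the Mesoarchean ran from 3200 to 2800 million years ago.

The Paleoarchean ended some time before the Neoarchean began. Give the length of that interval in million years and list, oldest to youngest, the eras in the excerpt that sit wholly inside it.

400 million years; Mesoarchean

End of Paleoarchean = 3200 Ma; start of Neoarchean = 2800 Ma.
Gap = 3200 − 2800 = 400 Myr.
Eras wholly inside 3200–2800 Ma: Mesoarchean (3200–2800).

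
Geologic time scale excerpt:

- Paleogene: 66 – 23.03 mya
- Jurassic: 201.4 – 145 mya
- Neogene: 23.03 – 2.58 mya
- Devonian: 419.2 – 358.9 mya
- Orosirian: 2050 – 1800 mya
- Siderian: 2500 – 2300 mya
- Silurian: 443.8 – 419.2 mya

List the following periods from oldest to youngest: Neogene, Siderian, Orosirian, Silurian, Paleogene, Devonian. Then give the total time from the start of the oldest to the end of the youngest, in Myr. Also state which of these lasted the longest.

Siderian, Orosirian, Silurian, Devonian, Paleogene, Neogene; total span 2497.42 Myr; longest is Orosirian

Start ages (Ma): Siderian 2500, Orosirian 2050, Silurian 443.8, Devonian 419.2, Paleogene 66, Neogene 23.03.
Ordered oldest to youngest: Siderian, Orosirian, Silurian, Devonian, Paleogene, Neogene.
Span = 2500 − 2.58 = 2497.42 Myr.
Durations: Orosirian 250, Devonian 60.3, Siderian 200, Neogene 20.45, Paleogene 42.97, Silurian 24.6 → longest is Orosirian (250 Myr).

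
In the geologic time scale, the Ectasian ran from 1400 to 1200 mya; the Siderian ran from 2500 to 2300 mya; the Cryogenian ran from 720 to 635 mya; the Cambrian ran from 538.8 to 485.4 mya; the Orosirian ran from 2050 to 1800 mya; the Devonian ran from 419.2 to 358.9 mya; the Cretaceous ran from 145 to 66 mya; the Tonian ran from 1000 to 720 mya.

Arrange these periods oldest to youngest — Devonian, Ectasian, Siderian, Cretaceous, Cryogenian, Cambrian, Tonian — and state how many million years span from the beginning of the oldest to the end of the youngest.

Siderian → Ectasian → Tonian → Cryogenian → Cambrian → Devonian → Cretaceous; total span 2434 Myr

From the excerpt: Devonian 419.2–358.9; Ectasian 1400–1200; Siderian 2500–2300; Cretaceous 145–66; Cryogenian 720–635; Cambrian 538.8–485.4; Tonian 1000–720 (Ma).
Larger Ma is earlier, so the oldest is Siderian and the youngest is Cretaceous; oldest to youngest: Siderian, Ectasian, Tonian, Cryogenian, Cambrian, Devonian, Cretaceous.
Oldest start 2500 minus youngest end 66 gives 2434 Myr overall.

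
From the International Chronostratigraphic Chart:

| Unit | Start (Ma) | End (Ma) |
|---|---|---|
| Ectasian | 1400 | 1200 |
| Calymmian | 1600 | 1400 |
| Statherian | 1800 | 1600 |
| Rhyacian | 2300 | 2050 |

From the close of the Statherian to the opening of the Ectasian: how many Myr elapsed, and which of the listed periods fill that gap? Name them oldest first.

The Statherian closes at 1600 Ma and the Ectasian opens at 1400 Ma, so the interval is 1600 − 1400 = 200 Myr.
A period fits inside if it starts at or after 1600 Ma and ends at or before 1400 Ma; oldest first that gives Calymmian.

200 million years; Calymmian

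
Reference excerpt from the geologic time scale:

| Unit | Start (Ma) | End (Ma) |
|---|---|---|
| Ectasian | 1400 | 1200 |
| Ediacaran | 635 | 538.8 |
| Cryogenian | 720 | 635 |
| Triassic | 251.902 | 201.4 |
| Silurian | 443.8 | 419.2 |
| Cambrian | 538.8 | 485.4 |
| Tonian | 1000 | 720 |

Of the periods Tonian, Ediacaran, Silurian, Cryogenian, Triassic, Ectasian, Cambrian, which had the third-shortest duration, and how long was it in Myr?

Cambrian, 53.4 million years

Durations: Tonian 280; Ediacaran 96.2; Silurian 24.6; Cryogenian 85; Triassic 50.502; Ectasian 200; Cambrian 53.4 Myr.
Sorted shortest-first: Silurian (24.6), Triassic (50.502), Cambrian (53.4), Cryogenian (85), Ediacaran (96.2), Ectasian (200), Tonian (280).
The third shortest is Cambrian at 53.4 Myr.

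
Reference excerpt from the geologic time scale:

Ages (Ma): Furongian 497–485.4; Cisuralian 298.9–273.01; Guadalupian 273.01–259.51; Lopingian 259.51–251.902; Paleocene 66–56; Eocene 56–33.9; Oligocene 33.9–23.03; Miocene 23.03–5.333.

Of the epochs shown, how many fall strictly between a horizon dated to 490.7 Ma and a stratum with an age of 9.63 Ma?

The older date is 490.7 Ma and the younger is 9.63 Ma.
Epochs with start < 490.7 and end > 9.63 Ma: Cisuralian (298.9–273.01), Guadalupian (273.01–259.51), Lopingian (259.51–251.902), Paleocene (66–56), Eocene (56–33.9), Oligocene (33.9–23.03).
That is 6 complete epochs.

6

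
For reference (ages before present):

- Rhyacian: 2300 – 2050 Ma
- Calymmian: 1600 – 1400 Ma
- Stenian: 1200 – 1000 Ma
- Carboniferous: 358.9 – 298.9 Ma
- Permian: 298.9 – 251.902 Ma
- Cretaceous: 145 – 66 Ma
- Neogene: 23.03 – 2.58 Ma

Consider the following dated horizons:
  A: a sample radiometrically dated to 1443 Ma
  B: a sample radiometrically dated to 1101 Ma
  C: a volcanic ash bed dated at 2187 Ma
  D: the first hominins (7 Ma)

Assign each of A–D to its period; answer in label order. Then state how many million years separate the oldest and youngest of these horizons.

A — Calymmian; B — Stenian; C — Rhyacian; D — Neogene; span 2180 million years

A: 1443 Ma lies in 1600–1400 Ma, so Calymmian.
B: 1101 Ma lies in 1200–1000 Ma, so Stenian.
C: 2187 Ma lies in 2300–2050 Ma, so Rhyacian.
D: 7 Ma lies in 23.03–2.58 Ma, so Neogene.
Oldest = 2187 Ma, youngest = 7 Ma → span 2180 Myr.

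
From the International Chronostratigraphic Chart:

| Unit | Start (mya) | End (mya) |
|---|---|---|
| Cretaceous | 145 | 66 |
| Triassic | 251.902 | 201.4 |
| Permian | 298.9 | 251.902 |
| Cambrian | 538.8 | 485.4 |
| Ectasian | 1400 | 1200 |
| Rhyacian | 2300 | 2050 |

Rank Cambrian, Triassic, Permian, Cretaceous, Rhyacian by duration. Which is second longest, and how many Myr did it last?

Cretaceous, 79 million years

Start − end for each: Cambrian 538.8 − 485.4 = 53.4; Triassic 251.902 − 201.4 = 50.502; Permian 298.9 − 251.902 = 46.998; Cretaceous 145 − 66 = 79; Rhyacian 2300 − 2050 = 250.
Ranking these from longest: Rhyacian > Cretaceous > Cambrian > Triassic > Permian.
Position 2 in that ranking is Cretaceous, which lasted 79 Myr.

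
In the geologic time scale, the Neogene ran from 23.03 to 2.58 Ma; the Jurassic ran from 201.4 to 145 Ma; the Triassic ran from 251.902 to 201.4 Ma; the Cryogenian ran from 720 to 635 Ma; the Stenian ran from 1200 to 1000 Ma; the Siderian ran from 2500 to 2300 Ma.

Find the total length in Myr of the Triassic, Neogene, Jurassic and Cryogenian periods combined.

212.352 million years

Duration is start − end for each: (251.902 − 201.4) + (23.03 − 2.58) + (201.4 − 145) + (720 − 635).
That is 50.502 + 20.45 + 56.4 + 85, which totals 212.352 million years.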